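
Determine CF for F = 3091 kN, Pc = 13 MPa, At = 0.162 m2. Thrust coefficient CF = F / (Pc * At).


CF = 3091000 / (13e6 * 0.162) = 1.47

1.47


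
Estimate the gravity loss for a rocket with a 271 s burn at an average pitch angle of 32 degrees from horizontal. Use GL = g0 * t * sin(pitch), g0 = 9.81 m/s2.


GL = 9.81 * 271 * sin(32 deg) = 1409 m/s

1409 m/s


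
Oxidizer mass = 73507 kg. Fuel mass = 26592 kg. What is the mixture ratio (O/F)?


MR = 73507 / 26592 = 2.76

2.76


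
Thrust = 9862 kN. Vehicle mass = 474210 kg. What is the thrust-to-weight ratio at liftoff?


TWR = 9862000 / (474210 * 9.81) = 2.12

2.12


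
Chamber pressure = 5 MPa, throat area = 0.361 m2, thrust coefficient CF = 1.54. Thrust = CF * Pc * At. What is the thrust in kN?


F = 1.54 * 5e6 * 0.361 = 2.7797e+06 N = 2779.7 kN

2779.7 kN


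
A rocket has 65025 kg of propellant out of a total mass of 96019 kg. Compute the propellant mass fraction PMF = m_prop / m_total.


PMF = 65025 / 96019 = 0.677

0.677


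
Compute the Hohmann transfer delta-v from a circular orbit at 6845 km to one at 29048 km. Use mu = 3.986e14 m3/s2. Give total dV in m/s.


V1 = sqrt(mu/r1) = 7631.01 m/s
dV1 = V1*(sqrt(2*r2/(r1+r2)) - 1) = 2077.45 m/s
V2 = sqrt(mu/r2) = 3704.34 m/s
dV2 = V2*(1 - sqrt(2*r1/(r1+r2))) = 1416.59 m/s
Total dV = 3494 m/s

3494 m/s


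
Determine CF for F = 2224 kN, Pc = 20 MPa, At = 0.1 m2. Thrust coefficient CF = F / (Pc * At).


CF = 2224000 / (20e6 * 0.1) = 1.11

1.11


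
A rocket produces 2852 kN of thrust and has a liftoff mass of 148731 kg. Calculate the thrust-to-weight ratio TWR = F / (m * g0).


TWR = 2852000 / (148731 * 9.81) = 1.95

1.95


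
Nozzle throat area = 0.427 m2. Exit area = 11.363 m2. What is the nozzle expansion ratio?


AR = 11.363 / 0.427 = 26.6

26.6


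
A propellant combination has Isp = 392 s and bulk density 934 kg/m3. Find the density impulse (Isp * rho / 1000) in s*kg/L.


rho*Isp = 392 * 934 / 1000 = 366 s*kg/L

366 s*kg/L


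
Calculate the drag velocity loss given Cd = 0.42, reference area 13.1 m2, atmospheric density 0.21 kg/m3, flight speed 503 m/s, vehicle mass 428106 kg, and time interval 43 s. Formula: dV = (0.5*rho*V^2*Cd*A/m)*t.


D = 0.5 * 0.21 * 503^2 * 0.42 * 13.1 = 146165.83 N
a = 146165.83 / 428106 = 0.3414 m/s2
dV = 0.3414 * 43 = 14.7 m/s

14.7 m/s


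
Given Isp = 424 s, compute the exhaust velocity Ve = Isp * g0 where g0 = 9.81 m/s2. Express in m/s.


Ve = Isp * g0 = 424 * 9.81 = 4159.4 m/s

4159.4 m/s


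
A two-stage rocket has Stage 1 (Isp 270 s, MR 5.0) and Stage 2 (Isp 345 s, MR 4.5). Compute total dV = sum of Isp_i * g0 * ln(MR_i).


dV1 = 270 * 9.81 * ln(5.0) = 4262.9 m/s
dV2 = 345 * 9.81 * ln(4.5) = 5090.5 m/s
Total dV = 4262.9 + 5090.5 = 9353.4 m/s ~ 9353 m/s

9353 m/s


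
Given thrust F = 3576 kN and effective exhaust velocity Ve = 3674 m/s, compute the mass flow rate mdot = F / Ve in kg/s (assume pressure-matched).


mdot = F / Ve = 3576000 / 3674 = 973.3 kg/s

973.3 kg/s


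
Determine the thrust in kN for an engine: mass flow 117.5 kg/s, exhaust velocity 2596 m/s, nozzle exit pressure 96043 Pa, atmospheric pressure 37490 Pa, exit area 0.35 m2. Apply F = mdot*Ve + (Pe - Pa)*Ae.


F = 117.5 * 2596 + (96043 - 37490) * 0.35 = 325524.0 N = 325.5 kN

325.5 kN


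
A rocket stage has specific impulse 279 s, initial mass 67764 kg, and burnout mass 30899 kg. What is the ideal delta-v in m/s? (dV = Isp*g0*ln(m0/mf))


Ve = 279 * 9.81 = 2736.99 m/s
dV = 2736.99 * ln(67764/30899) = 2149 m/s

2149 m/s


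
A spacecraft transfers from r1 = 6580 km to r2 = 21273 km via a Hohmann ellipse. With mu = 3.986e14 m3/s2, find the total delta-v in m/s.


V1 = sqrt(mu/r1) = 7783.16 m/s
dV1 = V1*(sqrt(2*r2/(r1+r2)) - 1) = 1836.27 m/s
V2 = sqrt(mu/r2) = 4328.67 m/s
dV2 = V2*(1 - sqrt(2*r1/(r1+r2))) = 1353.26 m/s
Total dV = 3190 m/s

3190 m/s


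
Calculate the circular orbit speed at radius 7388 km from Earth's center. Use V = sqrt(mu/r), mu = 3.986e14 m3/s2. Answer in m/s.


V = sqrt(3.986e14 / 7388000) = 7345 m/s

7345 m/s


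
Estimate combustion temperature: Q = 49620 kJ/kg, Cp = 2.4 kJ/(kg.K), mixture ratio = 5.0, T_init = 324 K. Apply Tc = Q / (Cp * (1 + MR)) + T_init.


Tc = 49620 / (2.4 * (1 + 5.0)) + 324 = 3770 K

3770 K


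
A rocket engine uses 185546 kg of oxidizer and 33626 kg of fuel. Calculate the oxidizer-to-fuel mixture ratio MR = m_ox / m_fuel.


MR = 185546 / 33626 = 5.52

5.52


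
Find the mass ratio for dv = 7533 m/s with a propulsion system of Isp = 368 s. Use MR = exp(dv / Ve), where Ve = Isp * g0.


Ve = 368 * 9.81 = 3610.08 m/s
MR = exp(7533 / 3610.08) = 8.058

8.058


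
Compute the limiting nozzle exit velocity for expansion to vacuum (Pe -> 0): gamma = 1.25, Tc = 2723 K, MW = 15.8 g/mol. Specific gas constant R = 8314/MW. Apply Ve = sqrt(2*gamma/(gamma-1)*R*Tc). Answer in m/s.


R = 8314 / 15.8 = 526.2 J/(kg.K)
Ve = sqrt(2 * 1.25 / (1.25 - 1) * 526.2 * 2723) = 3785 m/s

3785 m/s


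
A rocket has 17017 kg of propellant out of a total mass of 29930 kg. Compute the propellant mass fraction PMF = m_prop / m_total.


PMF = 17017 / 29930 = 0.569

0.569


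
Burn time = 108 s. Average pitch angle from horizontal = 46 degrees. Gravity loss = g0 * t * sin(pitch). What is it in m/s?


GL = 9.81 * 108 * sin(46 deg) = 762 m/s

762 m/s


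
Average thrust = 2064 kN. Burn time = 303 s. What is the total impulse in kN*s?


It = 2064 * 303 = 625392 kN*s

625392 kN*s


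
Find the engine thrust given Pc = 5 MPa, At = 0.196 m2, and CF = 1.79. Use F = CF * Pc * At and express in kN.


F = 1.79 * 5e6 * 0.196 = 1.7542e+06 N = 1754.2 kN

1754.2 kN


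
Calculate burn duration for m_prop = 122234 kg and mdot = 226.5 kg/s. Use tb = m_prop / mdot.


tb = 122234 / 226.5 = 539.7 s

539.7 s


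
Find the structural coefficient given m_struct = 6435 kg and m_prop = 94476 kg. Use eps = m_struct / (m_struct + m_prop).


eps = 6435 / (6435 + 94476) = 0.0638

0.0638


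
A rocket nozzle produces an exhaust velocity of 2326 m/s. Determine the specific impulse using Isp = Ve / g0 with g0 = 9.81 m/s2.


Isp = Ve / g0 = 2326 / 9.81 = 237.1 s

237.1 s


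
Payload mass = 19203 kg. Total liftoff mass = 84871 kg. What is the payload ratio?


PR = 19203 / 84871 = 0.2263

0.2263


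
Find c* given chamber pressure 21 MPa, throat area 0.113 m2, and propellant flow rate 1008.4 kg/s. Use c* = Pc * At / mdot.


c* = 21e6 * 0.113 / 1008.4 = 2353 m/s

2353 m/s


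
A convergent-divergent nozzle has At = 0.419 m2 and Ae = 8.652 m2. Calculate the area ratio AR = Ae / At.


AR = 8.652 / 0.419 = 20.6

20.6


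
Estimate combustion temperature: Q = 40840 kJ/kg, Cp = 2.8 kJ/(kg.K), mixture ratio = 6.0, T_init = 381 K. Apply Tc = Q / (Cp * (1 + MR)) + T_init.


Tc = 40840 / (2.8 * (1 + 6.0)) + 381 = 2465 K

2465 K


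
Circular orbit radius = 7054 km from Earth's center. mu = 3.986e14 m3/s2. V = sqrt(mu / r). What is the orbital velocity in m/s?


V = sqrt(3.986e14 / 7054000) = 7517 m/s

7517 m/s


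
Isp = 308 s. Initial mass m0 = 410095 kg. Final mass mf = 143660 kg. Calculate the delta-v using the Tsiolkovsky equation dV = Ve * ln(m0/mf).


Ve = 308 * 9.81 = 3021.48 m/s
dV = 3021.48 * ln(410095/143660) = 3169 m/s

3169 m/s


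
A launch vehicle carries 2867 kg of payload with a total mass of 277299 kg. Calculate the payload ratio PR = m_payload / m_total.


PR = 2867 / 277299 = 0.0103

0.0103


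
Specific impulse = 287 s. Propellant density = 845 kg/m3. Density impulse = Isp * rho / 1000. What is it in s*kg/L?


rho*Isp = 287 * 845 / 1000 = 243 s*kg/L

243 s*kg/L


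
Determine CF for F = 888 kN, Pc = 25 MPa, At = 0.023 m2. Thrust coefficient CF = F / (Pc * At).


CF = 888000 / (25e6 * 0.023) = 1.54

1.54


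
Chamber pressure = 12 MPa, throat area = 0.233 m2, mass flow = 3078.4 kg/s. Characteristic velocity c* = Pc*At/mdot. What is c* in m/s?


c* = 12e6 * 0.233 / 3078.4 = 908 m/s

908 m/s


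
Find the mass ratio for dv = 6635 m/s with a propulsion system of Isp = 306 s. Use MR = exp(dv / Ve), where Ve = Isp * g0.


Ve = 306 * 9.81 = 3001.86 m/s
MR = exp(6635 / 3001.86) = 9.118

9.118


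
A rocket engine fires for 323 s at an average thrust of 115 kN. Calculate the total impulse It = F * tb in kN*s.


It = 115 * 323 = 37145 kN*s

37145 kN*s


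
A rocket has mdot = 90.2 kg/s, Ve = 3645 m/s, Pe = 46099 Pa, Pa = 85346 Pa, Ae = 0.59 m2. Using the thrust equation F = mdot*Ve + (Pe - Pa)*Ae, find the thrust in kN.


F = 90.2 * 3645 + (46099 - 85346) * 0.59 = 305623.0 N = 305.6 kN

305.6 kN


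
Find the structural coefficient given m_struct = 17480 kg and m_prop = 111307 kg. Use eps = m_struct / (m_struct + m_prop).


eps = 17480 / (17480 + 111307) = 0.1357

0.1357


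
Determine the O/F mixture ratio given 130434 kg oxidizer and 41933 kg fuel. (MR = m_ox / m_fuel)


MR = 130434 / 41933 = 3.11

3.11


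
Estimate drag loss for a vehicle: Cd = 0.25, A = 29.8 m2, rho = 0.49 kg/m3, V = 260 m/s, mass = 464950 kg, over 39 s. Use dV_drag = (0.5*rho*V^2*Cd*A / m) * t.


D = 0.5 * 0.49 * 260^2 * 0.25 * 29.8 = 123386.9 N
a = 123386.9 / 464950 = 0.2654 m/s2
dV = 0.2654 * 39 = 10.3 m/s

10.3 m/s


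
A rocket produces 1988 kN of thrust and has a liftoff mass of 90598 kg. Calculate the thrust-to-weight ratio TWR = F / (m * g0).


TWR = 1988000 / (90598 * 9.81) = 2.24

2.24


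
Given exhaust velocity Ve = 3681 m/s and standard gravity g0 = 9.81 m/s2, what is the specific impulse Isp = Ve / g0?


Isp = Ve / g0 = 3681 / 9.81 = 375.2 s

375.2 s


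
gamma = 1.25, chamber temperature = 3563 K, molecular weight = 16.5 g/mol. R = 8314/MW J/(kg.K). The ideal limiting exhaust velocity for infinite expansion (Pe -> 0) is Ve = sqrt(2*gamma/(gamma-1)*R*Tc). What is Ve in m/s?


R = 8314 / 16.5 = 503.88 J/(kg.K)
Ve = sqrt(2 * 1.25 / (1.25 - 1) * 503.88 * 3563) = 4237 m/s

4237 m/s


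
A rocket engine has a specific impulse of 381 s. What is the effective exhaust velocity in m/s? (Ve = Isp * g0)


Ve = Isp * g0 = 381 * 9.81 = 3737.6 m/s

3737.6 m/s


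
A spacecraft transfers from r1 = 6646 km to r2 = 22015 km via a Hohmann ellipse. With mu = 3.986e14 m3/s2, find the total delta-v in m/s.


V1 = sqrt(mu/r1) = 7744.41 m/s
dV1 = V1*(sqrt(2*r2/(r1+r2)) - 1) = 1854.39 m/s
V2 = sqrt(mu/r2) = 4255.1 m/s
dV2 = V2*(1 - sqrt(2*r1/(r1+r2))) = 1357.36 m/s
Total dV = 3212 m/s

3212 m/s


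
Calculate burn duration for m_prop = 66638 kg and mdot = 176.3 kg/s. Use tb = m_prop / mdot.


tb = 66638 / 176.3 = 378.0 s

378.0 s


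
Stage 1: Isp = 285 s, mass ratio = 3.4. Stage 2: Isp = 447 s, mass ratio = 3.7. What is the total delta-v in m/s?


dV1 = 285 * 9.81 * ln(3.4) = 3421.5 m/s
dV2 = 447 * 9.81 * ln(3.7) = 5737.1 m/s
Total dV = 3421.5 + 5737.1 = 9158.6 m/s ~ 9159 m/s

9159 m/s


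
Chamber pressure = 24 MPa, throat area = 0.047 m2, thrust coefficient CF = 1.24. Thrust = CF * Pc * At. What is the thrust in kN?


F = 1.24 * 24e6 * 0.047 = 1.3987e+06 N = 1398.7 kN

1398.7 kN


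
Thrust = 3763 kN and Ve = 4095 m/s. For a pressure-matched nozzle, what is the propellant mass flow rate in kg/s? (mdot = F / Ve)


mdot = F / Ve = 3763000 / 4095 = 918.9 kg/s

918.9 kg/s


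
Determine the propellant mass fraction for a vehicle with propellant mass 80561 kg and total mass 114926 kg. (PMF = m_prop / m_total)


PMF = 80561 / 114926 = 0.701

0.701


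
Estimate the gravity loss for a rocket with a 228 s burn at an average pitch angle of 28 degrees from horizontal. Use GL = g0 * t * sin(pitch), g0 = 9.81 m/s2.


GL = 9.81 * 228 * sin(28 deg) = 1050 m/s

1050 m/s


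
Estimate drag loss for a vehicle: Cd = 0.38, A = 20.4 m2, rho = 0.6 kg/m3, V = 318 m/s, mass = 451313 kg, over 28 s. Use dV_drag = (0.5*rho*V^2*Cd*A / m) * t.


D = 0.5 * 0.6 * 318^2 * 0.38 * 20.4 = 235173.97 N
a = 235173.97 / 451313 = 0.5211 m/s2
dV = 0.5211 * 28 = 14.6 m/s

14.6 m/s


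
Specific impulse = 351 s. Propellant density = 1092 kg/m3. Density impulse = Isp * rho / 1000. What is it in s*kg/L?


rho*Isp = 351 * 1092 / 1000 = 383 s*kg/L

383 s*kg/L


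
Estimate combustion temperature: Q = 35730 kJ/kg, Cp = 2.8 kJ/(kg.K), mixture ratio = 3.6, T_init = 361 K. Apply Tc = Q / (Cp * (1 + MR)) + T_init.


Tc = 35730 / (2.8 * (1 + 3.6)) + 361 = 3135 K

3135 K


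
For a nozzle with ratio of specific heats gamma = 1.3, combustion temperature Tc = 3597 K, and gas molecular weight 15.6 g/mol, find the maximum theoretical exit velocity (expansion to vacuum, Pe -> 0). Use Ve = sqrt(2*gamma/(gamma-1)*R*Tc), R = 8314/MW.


R = 8314 / 15.6 = 532.95 J/(kg.K)
Ve = sqrt(2 * 1.3 / (1.3 - 1) * 532.95 * 3597) = 4076 m/s

4076 m/s


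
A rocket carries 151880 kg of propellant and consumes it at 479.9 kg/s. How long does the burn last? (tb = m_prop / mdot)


tb = 151880 / 479.9 = 316.5 s

316.5 s


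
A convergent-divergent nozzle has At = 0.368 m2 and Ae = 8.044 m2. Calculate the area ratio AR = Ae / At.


AR = 8.044 / 0.368 = 21.9

21.9


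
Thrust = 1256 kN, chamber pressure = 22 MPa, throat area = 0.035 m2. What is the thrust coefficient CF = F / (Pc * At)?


CF = 1256000 / (22e6 * 0.035) = 1.63

1.63


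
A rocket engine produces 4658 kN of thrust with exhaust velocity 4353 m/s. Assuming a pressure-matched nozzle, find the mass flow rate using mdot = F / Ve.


mdot = F / Ve = 4658000 / 4353 = 1070.1 kg/s

1070.1 kg/s


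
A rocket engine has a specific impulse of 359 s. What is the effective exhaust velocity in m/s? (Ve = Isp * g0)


Ve = Isp * g0 = 359 * 9.81 = 3521.8 m/s

3521.8 m/s


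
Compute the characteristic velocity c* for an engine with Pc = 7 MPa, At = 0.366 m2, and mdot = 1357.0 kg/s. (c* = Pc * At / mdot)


c* = 7e6 * 0.366 / 1357.0 = 1888 m/s

1888 m/s


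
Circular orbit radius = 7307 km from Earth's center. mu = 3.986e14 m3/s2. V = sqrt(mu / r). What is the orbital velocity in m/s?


V = sqrt(3.986e14 / 7307000) = 7386 m/s

7386 m/s


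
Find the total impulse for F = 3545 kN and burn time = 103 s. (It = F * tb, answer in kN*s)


It = 3545 * 103 = 365135 kN*s

365135 kN*s


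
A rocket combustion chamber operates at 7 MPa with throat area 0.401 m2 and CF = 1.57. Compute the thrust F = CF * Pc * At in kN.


F = 1.57 * 7e6 * 0.401 = 4.4070e+06 N = 4407.0 kN

4407.0 kN


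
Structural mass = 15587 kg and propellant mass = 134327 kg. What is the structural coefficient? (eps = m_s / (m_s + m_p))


eps = 15587 / (15587 + 134327) = 0.104

0.104


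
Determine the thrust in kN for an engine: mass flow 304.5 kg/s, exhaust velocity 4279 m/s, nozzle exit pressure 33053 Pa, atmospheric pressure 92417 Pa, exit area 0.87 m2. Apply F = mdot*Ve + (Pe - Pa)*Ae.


F = 304.5 * 4279 + (33053 - 92417) * 0.87 = 1.2513e+06 N = 1251.3 kN

1251.3 kN


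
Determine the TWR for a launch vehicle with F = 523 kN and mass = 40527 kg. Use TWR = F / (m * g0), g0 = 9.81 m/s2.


TWR = 523000 / (40527 * 9.81) = 1.32

1.32


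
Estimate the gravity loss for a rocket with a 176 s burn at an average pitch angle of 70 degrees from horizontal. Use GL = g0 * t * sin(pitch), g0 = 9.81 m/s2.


GL = 9.81 * 176 * sin(70 deg) = 1622 m/s

1622 m/s


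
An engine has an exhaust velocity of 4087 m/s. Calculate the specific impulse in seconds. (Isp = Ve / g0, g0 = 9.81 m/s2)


Isp = Ve / g0 = 4087 / 9.81 = 416.6 s

416.6 s


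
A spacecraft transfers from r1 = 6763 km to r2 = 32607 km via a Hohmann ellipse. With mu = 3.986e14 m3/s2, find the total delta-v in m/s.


V1 = sqrt(mu/r1) = 7677.13 m/s
dV1 = V1*(sqrt(2*r2/(r1+r2)) - 1) = 2203.55 m/s
V2 = sqrt(mu/r2) = 3496.34 m/s
dV2 = V2*(1 - sqrt(2*r1/(r1+r2))) = 1446.99 m/s
Total dV = 3651 m/s

3651 m/s


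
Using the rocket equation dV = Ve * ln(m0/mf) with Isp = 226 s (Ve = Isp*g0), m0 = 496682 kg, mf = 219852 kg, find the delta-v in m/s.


Ve = 226 * 9.81 = 2217.06 m/s
dV = 2217.06 * ln(496682/219852) = 1807 m/s

1807 m/s


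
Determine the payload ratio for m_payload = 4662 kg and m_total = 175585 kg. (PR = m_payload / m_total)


PR = 4662 / 175585 = 0.0266

0.0266


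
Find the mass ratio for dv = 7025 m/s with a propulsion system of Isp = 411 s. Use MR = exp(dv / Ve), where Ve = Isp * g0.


Ve = 411 * 9.81 = 4031.91 m/s
MR = exp(7025 / 4031.91) = 5.711

5.711


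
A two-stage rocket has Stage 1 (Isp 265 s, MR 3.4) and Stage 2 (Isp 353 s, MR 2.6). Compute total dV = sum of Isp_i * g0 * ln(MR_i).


dV1 = 265 * 9.81 * ln(3.4) = 3181.4 m/s
dV2 = 353 * 9.81 * ln(2.6) = 3308.9 m/s
Total dV = 3181.4 + 3308.9 = 6490.3 m/s ~ 6490 m/s

6490 m/s


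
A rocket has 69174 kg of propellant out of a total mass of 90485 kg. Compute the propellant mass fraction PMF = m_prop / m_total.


PMF = 69174 / 90485 = 0.764

0.764


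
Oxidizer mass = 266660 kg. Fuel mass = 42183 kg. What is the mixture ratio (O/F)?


MR = 266660 / 42183 = 6.32

6.32


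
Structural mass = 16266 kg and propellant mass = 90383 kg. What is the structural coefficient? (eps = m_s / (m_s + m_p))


eps = 16266 / (16266 + 90383) = 0.1525

0.1525


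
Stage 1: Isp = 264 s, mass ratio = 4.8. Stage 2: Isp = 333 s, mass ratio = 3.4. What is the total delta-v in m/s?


dV1 = 264 * 9.81 * ln(4.8) = 4062.5 m/s
dV2 = 333 * 9.81 * ln(3.4) = 3997.7 m/s
Total dV = 4062.5 + 3997.7 = 8060.2 m/s ~ 8060 m/s

8060 m/s


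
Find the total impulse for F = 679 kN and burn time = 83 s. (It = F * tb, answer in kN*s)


It = 679 * 83 = 56357 kN*s

56357 kN*s


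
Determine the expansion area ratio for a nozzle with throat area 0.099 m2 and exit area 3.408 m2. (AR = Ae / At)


AR = 3.408 / 0.099 = 34.4

34.4


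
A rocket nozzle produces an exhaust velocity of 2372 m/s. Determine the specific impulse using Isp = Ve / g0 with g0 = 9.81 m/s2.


Isp = Ve / g0 = 2372 / 9.81 = 241.8 s

241.8 s


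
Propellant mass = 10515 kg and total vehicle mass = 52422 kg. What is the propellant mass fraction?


PMF = 10515 / 52422 = 0.201

0.201


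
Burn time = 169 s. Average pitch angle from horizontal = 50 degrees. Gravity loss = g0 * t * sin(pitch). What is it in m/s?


GL = 9.81 * 169 * sin(50 deg) = 1270 m/s

1270 m/s


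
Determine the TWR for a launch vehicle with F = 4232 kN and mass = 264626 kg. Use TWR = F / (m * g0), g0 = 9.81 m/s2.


TWR = 4232000 / (264626 * 9.81) = 1.63

1.63


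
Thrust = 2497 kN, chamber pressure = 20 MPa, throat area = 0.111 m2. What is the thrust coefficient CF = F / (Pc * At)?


CF = 2497000 / (20e6 * 0.111) = 1.12

1.12


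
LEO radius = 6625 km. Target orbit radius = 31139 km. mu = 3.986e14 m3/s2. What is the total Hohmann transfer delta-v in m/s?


V1 = sqrt(mu/r1) = 7756.68 m/s
dV1 = V1*(sqrt(2*r2/(r1+r2)) - 1) = 2204.35 m/s
V2 = sqrt(mu/r2) = 3577.8 m/s
dV2 = V2*(1 - sqrt(2*r1/(r1+r2))) = 1458.54 m/s
Total dV = 3663 m/s

3663 m/s


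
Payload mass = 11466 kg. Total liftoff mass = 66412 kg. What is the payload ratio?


PR = 11466 / 66412 = 0.1726

0.1726


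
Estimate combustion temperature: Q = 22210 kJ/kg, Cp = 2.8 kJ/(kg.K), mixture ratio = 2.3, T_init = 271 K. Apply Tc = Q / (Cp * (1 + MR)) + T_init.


Tc = 22210 / (2.8 * (1 + 2.3)) + 271 = 2675 K

2675 K


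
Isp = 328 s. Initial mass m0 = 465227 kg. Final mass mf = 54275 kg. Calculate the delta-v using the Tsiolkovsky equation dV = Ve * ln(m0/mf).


Ve = 328 * 9.81 = 3217.68 m/s
dV = 3217.68 * ln(465227/54275) = 6913 m/s

6913 m/s


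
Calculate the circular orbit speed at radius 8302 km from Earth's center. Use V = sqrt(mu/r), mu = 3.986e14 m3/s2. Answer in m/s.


V = sqrt(3.986e14 / 8302000) = 6929 m/s

6929 m/s


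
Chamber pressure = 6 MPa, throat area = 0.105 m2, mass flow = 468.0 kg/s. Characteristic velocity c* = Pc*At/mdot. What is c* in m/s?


c* = 6e6 * 0.105 / 468.0 = 1346 m/s

1346 m/s


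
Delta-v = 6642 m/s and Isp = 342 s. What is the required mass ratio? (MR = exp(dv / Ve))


Ve = 342 * 9.81 = 3355.02 m/s
MR = exp(6642 / 3355.02) = 7.241

7.241


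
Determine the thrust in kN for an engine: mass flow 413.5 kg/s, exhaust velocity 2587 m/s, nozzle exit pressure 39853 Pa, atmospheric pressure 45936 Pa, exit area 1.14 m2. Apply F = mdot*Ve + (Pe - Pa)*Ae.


F = 413.5 * 2587 + (39853 - 45936) * 1.14 = 1.0628e+06 N = 1062.8 kN

1062.8 kN


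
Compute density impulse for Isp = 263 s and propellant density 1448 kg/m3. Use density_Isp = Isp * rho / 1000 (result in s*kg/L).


rho*Isp = 263 * 1448 / 1000 = 381 s*kg/L

381 s*kg/L


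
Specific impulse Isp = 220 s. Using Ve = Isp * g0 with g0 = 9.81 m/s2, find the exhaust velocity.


Ve = Isp * g0 = 220 * 9.81 = 2158.2 m/s

2158.2 m/s


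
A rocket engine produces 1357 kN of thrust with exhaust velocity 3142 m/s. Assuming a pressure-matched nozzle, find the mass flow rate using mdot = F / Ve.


mdot = F / Ve = 1357000 / 3142 = 431.9 kg/s

431.9 kg/s


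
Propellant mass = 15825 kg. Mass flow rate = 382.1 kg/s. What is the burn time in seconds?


tb = 15825 / 382.1 = 41.4 s

41.4 s


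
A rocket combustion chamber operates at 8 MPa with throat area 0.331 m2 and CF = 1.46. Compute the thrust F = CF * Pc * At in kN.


F = 1.46 * 8e6 * 0.331 = 3.8661e+06 N = 3866.1 kN

3866.1 kN


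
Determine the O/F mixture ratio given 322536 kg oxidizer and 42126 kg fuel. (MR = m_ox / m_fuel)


MR = 322536 / 42126 = 7.66

7.66


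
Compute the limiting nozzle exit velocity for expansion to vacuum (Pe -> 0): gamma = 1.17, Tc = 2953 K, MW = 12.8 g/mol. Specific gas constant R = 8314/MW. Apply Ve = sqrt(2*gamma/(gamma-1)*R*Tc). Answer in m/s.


R = 8314 / 12.8 = 649.53 J/(kg.K)
Ve = sqrt(2 * 1.17 / (1.17 - 1) * 649.53 * 2953) = 5138 m/s

5138 m/s


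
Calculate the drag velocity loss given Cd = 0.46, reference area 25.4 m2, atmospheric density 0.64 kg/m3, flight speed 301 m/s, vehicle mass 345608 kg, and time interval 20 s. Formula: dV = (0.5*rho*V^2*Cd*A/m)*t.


D = 0.5 * 0.64 * 301^2 * 0.46 * 25.4 = 338746.27 N
a = 338746.27 / 345608 = 0.9801 m/s2
dV = 0.9801 * 20 = 19.6 m/s

19.6 m/s


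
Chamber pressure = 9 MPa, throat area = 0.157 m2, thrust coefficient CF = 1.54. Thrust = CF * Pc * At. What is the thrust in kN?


F = 1.54 * 9e6 * 0.157 = 2.1760e+06 N = 2176.0 kN

2176.0 kN


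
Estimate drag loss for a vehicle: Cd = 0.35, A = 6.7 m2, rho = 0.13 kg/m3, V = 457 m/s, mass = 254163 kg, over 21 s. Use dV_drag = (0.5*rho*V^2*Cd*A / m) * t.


D = 0.5 * 0.13 * 457^2 * 0.35 * 6.7 = 31833.81 N
a = 31833.81 / 254163 = 0.1252 m/s2
dV = 0.1252 * 21 = 2.6 m/s

2.6 m/s


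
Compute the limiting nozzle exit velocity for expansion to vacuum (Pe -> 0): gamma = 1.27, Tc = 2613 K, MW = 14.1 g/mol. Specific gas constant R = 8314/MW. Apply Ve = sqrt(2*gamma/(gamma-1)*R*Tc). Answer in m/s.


R = 8314 / 14.1 = 589.65 J/(kg.K)
Ve = sqrt(2 * 1.27 / (1.27 - 1) * 589.65 * 2613) = 3807 m/s

3807 m/s


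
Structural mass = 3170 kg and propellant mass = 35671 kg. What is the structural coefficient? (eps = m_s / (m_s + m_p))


eps = 3170 / (3170 + 35671) = 0.0816

0.0816


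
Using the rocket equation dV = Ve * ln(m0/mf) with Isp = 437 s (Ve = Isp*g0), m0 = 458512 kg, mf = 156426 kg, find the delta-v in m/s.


Ve = 437 * 9.81 = 4286.97 m/s
dV = 4286.97 * ln(458512/156426) = 4610 m/s

4610 m/s


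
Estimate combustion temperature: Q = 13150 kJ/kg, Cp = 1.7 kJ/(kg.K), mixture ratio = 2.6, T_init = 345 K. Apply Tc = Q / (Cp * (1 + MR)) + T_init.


Tc = 13150 / (1.7 * (1 + 2.6)) + 345 = 2494 K

2494 K


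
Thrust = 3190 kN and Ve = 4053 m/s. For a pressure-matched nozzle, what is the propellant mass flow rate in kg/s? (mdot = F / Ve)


mdot = F / Ve = 3190000 / 4053 = 787.1 kg/s

787.1 kg/s


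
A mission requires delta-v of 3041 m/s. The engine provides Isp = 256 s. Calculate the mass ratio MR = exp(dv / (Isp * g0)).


Ve = 256 * 9.81 = 2511.36 m/s
MR = exp(3041 / 2511.36) = 3.356

3.356


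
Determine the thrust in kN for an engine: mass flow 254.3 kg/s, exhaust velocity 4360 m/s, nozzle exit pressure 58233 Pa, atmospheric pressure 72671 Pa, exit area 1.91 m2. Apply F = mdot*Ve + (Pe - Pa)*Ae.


F = 254.3 * 4360 + (58233 - 72671) * 1.91 = 1.0812e+06 N = 1081.2 kN

1081.2 kN


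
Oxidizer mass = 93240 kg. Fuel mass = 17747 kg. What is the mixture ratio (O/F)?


MR = 93240 / 17747 = 5.25

5.25


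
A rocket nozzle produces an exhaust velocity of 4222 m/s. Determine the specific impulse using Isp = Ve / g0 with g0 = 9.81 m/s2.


Isp = Ve / g0 = 4222 / 9.81 = 430.4 s

430.4 s


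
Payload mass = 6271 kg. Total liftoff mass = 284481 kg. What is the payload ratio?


PR = 6271 / 284481 = 0.022

0.022


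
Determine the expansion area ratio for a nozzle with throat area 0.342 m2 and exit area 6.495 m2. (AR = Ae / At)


AR = 6.495 / 0.342 = 19.0

19.0


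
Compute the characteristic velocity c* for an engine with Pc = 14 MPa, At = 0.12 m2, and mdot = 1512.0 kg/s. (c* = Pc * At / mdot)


c* = 14e6 * 0.12 / 1512.0 = 1111 m/s

1111 m/s


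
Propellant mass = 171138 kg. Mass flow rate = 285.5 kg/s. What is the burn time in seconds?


tb = 171138 / 285.5 = 599.4 s

599.4 s


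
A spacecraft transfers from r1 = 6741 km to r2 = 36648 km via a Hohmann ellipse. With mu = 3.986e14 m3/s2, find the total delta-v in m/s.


V1 = sqrt(mu/r1) = 7689.65 m/s
dV1 = V1*(sqrt(2*r2/(r1+r2)) - 1) = 2304.75 m/s
V2 = sqrt(mu/r2) = 3297.95 m/s
dV2 = V2*(1 - sqrt(2*r1/(r1+r2))) = 1459.58 m/s
Total dV = 3764 m/s

3764 m/s


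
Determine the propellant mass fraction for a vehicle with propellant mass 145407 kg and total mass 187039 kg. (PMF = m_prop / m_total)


PMF = 145407 / 187039 = 0.777

0.777


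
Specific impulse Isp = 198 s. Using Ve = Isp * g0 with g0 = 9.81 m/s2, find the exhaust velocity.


Ve = Isp * g0 = 198 * 9.81 = 1942.4 m/s

1942.4 m/s


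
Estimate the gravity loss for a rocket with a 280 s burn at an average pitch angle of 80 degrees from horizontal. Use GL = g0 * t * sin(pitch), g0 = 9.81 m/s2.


GL = 9.81 * 280 * sin(80 deg) = 2705 m/s

2705 m/s


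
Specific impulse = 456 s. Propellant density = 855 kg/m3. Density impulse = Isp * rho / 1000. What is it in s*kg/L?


rho*Isp = 456 * 855 / 1000 = 390 s*kg/L

390 s*kg/L


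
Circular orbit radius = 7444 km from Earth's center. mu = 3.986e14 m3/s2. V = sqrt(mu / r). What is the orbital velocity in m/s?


V = sqrt(3.986e14 / 7444000) = 7318 m/s

7318 m/s


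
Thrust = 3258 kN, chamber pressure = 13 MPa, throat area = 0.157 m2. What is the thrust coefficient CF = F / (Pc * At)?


CF = 3258000 / (13e6 * 0.157) = 1.6

1.6


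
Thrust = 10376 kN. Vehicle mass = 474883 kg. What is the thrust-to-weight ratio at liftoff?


TWR = 10376000 / (474883 * 9.81) = 2.23

2.23


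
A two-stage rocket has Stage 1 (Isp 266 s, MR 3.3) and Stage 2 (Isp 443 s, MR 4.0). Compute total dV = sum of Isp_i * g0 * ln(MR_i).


dV1 = 266 * 9.81 * ln(3.3) = 3115.5 m/s
dV2 = 443 * 9.81 * ln(4.0) = 6024.6 m/s
Total dV = 3115.5 + 6024.6 = 9140.1 m/s ~ 9140 m/s

9140 m/s


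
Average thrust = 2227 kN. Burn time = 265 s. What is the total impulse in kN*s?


It = 2227 * 265 = 590155 kN*s

590155 kN*s


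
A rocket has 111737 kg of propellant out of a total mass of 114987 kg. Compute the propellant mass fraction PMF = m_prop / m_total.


PMF = 111737 / 114987 = 0.972

0.972


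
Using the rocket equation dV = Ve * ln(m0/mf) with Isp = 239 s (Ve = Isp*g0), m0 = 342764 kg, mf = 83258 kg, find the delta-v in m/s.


Ve = 239 * 9.81 = 2344.59 m/s
dV = 2344.59 * ln(342764/83258) = 3318 m/s

3318 m/s


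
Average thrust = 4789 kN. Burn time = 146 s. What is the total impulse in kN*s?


It = 4789 * 146 = 699194 kN*s

699194 kN*s


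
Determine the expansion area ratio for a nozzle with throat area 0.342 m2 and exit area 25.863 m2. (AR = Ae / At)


AR = 25.863 / 0.342 = 75.6

75.6


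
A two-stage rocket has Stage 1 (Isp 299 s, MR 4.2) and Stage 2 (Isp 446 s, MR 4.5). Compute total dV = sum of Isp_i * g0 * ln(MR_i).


dV1 = 299 * 9.81 * ln(4.2) = 4209.4 m/s
dV2 = 446 * 9.81 * ln(4.5) = 6580.7 m/s
Total dV = 4209.4 + 6580.7 = 10790.1 m/s ~ 10790 m/s

10790 m/s


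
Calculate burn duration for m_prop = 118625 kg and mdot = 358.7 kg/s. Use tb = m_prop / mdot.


tb = 118625 / 358.7 = 330.7 s

330.7 s


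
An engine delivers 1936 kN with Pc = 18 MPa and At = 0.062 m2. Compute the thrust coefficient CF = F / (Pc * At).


CF = 1936000 / (18e6 * 0.062) = 1.73

1.73


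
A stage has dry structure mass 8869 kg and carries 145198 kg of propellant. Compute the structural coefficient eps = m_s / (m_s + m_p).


eps = 8869 / (8869 + 145198) = 0.0576

0.0576


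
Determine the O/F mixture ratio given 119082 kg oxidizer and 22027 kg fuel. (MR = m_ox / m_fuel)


MR = 119082 / 22027 = 5.41

5.41


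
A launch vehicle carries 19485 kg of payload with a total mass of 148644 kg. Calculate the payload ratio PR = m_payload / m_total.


PR = 19485 / 148644 = 0.1311

0.1311


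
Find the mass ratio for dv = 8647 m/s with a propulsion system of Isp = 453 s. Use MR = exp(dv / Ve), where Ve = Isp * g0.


Ve = 453 * 9.81 = 4443.93 m/s
MR = exp(8647 / 4443.93) = 6.999

6.999


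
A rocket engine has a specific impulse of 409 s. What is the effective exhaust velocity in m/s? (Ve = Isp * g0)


Ve = Isp * g0 = 409 * 9.81 = 4012.3 m/s

4012.3 m/s


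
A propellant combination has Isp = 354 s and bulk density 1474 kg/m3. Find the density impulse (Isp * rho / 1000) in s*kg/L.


rho*Isp = 354 * 1474 / 1000 = 522 s*kg/L

522 s*kg/L


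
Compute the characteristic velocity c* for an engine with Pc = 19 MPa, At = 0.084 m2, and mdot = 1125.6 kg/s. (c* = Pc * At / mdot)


c* = 19e6 * 0.084 / 1125.6 = 1418 m/s

1418 m/s


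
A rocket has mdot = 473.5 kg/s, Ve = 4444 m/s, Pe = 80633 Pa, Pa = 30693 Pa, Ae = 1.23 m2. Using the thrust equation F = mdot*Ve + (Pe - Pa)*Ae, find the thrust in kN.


F = 473.5 * 4444 + (80633 - 30693) * 1.23 = 2.1657e+06 N = 2165.7 kN

2165.7 kN


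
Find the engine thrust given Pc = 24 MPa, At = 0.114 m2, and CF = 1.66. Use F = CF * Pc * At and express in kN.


F = 1.66 * 24e6 * 0.114 = 4.5418e+06 N = 4541.8 kN

4541.8 kN


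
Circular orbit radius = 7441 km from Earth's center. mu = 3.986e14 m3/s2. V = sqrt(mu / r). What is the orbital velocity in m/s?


V = sqrt(3.986e14 / 7441000) = 7319 m/s

7319 m/s


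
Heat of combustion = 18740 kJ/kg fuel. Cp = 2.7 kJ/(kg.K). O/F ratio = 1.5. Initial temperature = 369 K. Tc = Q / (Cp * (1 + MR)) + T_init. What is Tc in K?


Tc = 18740 / (2.7 * (1 + 1.5)) + 369 = 3145 K

3145 K


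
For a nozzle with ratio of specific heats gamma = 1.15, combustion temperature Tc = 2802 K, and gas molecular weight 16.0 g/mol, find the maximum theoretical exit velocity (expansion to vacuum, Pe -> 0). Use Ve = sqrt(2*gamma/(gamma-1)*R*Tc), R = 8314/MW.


R = 8314 / 16.0 = 519.62 J/(kg.K)
Ve = sqrt(2 * 1.15 / (1.15 - 1) * 519.62 * 2802) = 4725 m/s

4725 m/s


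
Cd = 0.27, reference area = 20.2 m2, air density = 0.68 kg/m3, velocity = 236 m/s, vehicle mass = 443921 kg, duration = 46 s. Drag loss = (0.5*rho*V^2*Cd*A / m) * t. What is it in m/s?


D = 0.5 * 0.68 * 236^2 * 0.27 * 20.2 = 103280.43 N
a = 103280.43 / 443921 = 0.2327 m/s2
dV = 0.2327 * 46 = 10.7 m/s

10.7 m/s


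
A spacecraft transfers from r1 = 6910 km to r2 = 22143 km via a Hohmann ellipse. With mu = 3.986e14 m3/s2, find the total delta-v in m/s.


V1 = sqrt(mu/r1) = 7595.03 m/s
dV1 = V1*(sqrt(2*r2/(r1+r2)) - 1) = 1782.04 m/s
V2 = sqrt(mu/r2) = 4242.78 m/s
dV2 = V2*(1 - sqrt(2*r1/(r1+r2))) = 1316.55 m/s
Total dV = 3099 m/s

3099 m/s


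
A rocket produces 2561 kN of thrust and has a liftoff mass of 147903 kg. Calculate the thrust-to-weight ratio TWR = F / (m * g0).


TWR = 2561000 / (147903 * 9.81) = 1.77

1.77


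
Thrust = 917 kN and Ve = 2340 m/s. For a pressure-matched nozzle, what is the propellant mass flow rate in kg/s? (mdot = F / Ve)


mdot = F / Ve = 917000 / 2340 = 391.9 kg/s

391.9 kg/s


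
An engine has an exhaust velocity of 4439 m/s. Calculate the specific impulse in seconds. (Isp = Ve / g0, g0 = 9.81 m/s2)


Isp = Ve / g0 = 4439 / 9.81 = 452.5 s

452.5 s


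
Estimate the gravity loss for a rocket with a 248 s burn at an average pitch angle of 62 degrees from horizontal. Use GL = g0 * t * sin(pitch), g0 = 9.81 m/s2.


GL = 9.81 * 248 * sin(62 deg) = 2148 m/s

2148 m/s


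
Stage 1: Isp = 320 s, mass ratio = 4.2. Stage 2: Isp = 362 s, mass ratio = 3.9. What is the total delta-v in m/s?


dV1 = 320 * 9.81 * ln(4.2) = 4505.0 m/s
dV2 = 362 * 9.81 * ln(3.9) = 4833.1 m/s
Total dV = 4505.0 + 4833.1 = 9338.1 m/s ~ 9338 m/s

9338 m/s


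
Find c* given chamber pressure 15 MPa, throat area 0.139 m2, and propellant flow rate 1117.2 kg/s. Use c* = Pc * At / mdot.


c* = 15e6 * 0.139 / 1117.2 = 1866 m/s

1866 m/s


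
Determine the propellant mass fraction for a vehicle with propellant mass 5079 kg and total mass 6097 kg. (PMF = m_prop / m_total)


PMF = 5079 / 6097 = 0.833

0.833


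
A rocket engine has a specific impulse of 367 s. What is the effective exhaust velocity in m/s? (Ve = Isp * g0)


Ve = Isp * g0 = 367 * 9.81 = 3600.3 m/s

3600.3 m/s


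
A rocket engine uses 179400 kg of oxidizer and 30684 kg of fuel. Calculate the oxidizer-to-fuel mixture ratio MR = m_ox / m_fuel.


MR = 179400 / 30684 = 5.85

5.85


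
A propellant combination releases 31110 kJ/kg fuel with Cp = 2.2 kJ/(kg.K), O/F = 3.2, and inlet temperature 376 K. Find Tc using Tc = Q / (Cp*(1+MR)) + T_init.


Tc = 31110 / (2.2 * (1 + 3.2)) + 376 = 3743 K

3743 K


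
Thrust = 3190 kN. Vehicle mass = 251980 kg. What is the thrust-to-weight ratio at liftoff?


TWR = 3190000 / (251980 * 9.81) = 1.29

1.29


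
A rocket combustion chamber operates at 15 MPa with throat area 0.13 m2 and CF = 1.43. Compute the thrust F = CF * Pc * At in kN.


F = 1.43 * 15e6 * 0.13 = 2.7885e+06 N = 2788.5 kN

2788.5 kN


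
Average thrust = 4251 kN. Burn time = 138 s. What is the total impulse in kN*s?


It = 4251 * 138 = 586638 kN*s

586638 kN*s


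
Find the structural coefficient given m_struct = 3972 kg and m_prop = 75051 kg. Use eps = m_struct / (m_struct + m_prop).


eps = 3972 / (3972 + 75051) = 0.0503

0.0503


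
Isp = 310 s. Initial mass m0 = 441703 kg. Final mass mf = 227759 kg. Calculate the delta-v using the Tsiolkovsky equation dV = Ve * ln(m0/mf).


Ve = 310 * 9.81 = 3041.1 m/s
dV = 3041.1 * ln(441703/227759) = 2014 m/s

2014 m/s


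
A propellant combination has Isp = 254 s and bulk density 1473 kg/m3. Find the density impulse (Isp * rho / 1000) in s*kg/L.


rho*Isp = 254 * 1473 / 1000 = 374 s*kg/L

374 s*kg/L


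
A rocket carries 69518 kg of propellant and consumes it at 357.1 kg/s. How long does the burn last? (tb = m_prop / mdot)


tb = 69518 / 357.1 = 194.7 s

194.7 s


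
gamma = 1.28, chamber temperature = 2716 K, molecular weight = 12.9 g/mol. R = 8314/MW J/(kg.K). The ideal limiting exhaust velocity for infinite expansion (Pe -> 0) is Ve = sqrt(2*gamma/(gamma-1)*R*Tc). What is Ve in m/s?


R = 8314 / 12.9 = 644.5 J/(kg.K)
Ve = sqrt(2 * 1.28 / (1.28 - 1) * 644.5 * 2716) = 4001 m/s

4001 m/s


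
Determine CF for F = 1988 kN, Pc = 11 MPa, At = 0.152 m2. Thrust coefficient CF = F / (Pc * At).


CF = 1988000 / (11e6 * 0.152) = 1.19

1.19


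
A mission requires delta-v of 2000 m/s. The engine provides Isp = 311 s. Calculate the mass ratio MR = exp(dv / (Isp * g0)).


Ve = 311 * 9.81 = 3050.91 m/s
MR = exp(2000 / 3050.91) = 1.926

1.926


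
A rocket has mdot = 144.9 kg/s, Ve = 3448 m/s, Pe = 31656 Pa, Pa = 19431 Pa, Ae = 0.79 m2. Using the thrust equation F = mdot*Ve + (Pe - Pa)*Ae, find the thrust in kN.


F = 144.9 * 3448 + (31656 - 19431) * 0.79 = 509273.0 N = 509.3 kN

509.3 kN


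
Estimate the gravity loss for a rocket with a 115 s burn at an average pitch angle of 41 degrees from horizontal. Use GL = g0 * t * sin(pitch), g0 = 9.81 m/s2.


GL = 9.81 * 115 * sin(41 deg) = 740 m/s

740 m/s


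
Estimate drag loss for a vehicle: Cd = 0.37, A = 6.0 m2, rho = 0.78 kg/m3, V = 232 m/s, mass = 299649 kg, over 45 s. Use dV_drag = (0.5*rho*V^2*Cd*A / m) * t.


D = 0.5 * 0.78 * 232^2 * 0.37 * 6.0 = 46600.82 N
a = 46600.82 / 299649 = 0.1555 m/s2
dV = 0.1555 * 45 = 7.0 m/s

7.0 m/s


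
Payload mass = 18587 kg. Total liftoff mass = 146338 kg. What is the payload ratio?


PR = 18587 / 146338 = 0.127

0.127


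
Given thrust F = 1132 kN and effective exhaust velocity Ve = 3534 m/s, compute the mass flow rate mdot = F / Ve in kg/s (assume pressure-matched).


mdot = F / Ve = 1132000 / 3534 = 320.3 kg/s

320.3 kg/s


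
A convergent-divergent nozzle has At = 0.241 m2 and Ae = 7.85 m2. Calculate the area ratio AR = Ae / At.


AR = 7.85 / 0.241 = 32.6

32.6


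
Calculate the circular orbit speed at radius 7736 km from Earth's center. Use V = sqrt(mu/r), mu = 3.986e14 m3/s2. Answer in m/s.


V = sqrt(3.986e14 / 7736000) = 7178 m/s

7178 m/s


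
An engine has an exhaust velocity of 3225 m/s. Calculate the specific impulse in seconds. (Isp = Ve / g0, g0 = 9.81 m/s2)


Isp = Ve / g0 = 3225 / 9.81 = 328.7 s

328.7 s


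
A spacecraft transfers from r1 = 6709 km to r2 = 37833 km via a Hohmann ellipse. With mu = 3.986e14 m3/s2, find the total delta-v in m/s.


V1 = sqrt(mu/r1) = 7707.97 m/s
dV1 = V1*(sqrt(2*r2/(r1+r2)) - 1) = 2338.31 m/s
V2 = sqrt(mu/r2) = 3245.89 m/s
dV2 = V2*(1 - sqrt(2*r1/(r1+r2))) = 1464.36 m/s
Total dV = 3803 m/s

3803 m/s


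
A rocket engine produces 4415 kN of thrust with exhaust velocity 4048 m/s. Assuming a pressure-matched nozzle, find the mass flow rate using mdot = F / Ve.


mdot = F / Ve = 4415000 / 4048 = 1090.7 kg/s

1090.7 kg/s


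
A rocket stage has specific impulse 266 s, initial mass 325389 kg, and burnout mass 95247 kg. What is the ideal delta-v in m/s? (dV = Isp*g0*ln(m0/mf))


Ve = 266 * 9.81 = 2609.46 m/s
dV = 2609.46 * ln(325389/95247) = 3206 m/s

3206 m/s


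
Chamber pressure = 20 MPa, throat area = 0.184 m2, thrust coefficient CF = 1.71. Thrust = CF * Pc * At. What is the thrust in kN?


F = 1.71 * 20e6 * 0.184 = 6.2928e+06 N = 6292.8 kN

6292.8 kN


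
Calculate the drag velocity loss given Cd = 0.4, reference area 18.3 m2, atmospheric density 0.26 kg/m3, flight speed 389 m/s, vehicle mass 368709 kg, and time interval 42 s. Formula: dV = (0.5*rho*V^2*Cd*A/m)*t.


D = 0.5 * 0.26 * 389^2 * 0.4 * 18.3 = 143997.06 N
a = 143997.06 / 368709 = 0.3905 m/s2
dV = 0.3905 * 42 = 16.4 m/s

16.4 m/s


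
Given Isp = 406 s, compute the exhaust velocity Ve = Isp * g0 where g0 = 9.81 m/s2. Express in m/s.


Ve = Isp * g0 = 406 * 9.81 = 3982.9 m/s

3982.9 m/s


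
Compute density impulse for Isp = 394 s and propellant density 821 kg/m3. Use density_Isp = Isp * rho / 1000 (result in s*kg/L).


rho*Isp = 394 * 821 / 1000 = 323 s*kg/L

323 s*kg/L


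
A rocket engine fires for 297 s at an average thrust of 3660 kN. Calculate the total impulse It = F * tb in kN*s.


It = 3660 * 297 = 1087020 kN*s

1087020 kN*s


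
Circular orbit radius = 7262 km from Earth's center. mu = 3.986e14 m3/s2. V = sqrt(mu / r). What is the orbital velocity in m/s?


V = sqrt(3.986e14 / 7262000) = 7409 m/s

7409 m/s


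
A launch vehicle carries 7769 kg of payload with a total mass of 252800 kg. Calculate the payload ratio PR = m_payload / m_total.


PR = 7769 / 252800 = 0.0307

0.0307
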